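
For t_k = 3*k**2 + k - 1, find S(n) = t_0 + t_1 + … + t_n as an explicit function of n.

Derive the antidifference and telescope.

t_(k+1)/t_k = (k + 3*(k + 1)**2)/(3*k**2 + k - 1).
Gosper form: A/B · C(k+1)/C(k) with A=1, B=1, C=k**2 + k/3 - 1/3.
Solve (1)·f(k+1) − (1)·f(k) = k**2 + k/3 - 1/3.
Bound: deg f ≤ 3.
Coefficient equations give f(k) = k*(k**2 - k - 1)/3.
Then R = B(k−1)f/C = k*(k**2 - k - 1)/(3*k**2 + k - 1), so s_k = R(k)·t_k = k*(k**2 - k - 1).
Δs = 3*k**2 + k - 1, as required.
Σ_(k=0)^n t_k = s_(n+1) − s_(0) = (n**3 + 2*n**2 - 1) − (0), i.e. n**3 + 2*n**2 - 1.

S(n) = n**3 + 2*n**2 - 1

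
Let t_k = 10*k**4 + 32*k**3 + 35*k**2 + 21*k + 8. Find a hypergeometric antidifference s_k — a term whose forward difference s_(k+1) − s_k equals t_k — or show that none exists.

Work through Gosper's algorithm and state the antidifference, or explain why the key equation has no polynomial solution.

s_k = k*(2*k**4 + 3*k**3 - k**2 + k + 3)

The ratio is (10*k**4 + 72*k**3 + 191*k**2 + 227*k + 106)/(10*k**4 + 32*k**3 + 35*k**2 + 21*k + 8).
Take A(k)=1, B(k)=1, C(k)=k**4 + 16*k**3/5 + 7*k**2/2 + 21*k/10 + 4/5.
Need (1)·f(k+1) − (1)·f(k) = k**4 + 16*k**3/5 + 7*k**2/2 + 21*k/10 + 4/5.
From deg A=0, deg B=0, deg C=4: d=5.
Match coefficients ⇒ f(k) = k*(k + 1)*(2*k**3 + k**2 - 2*k + 3)/10.
Then R = B(k−1)f/C = k*(2*k**3 + k**2 - 2*k + 3)/(10*k**3 + 22*k**2 + 13*k + 8), so s_k = R(k)·t_k = k*(2*k**4 + 3*k**3 - k**2 + k + 3).
Δs = 10*k**4 + 32*k**3 + 35*k**2 + 21*k + 8, as required.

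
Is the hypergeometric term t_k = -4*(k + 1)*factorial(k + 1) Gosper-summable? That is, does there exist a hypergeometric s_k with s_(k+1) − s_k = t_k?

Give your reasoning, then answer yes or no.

Yes. s_k = -4*factorial(k + 1).

t_(k+1)/t_k = (k + 2)**2/(k + 1).
Gosper form: A/B · C(k+1)/C(k) with A=k + 2, B=1, C=k + 1.
Key eq: (k + 2)·f(k+1) = (1)·f(k) + (k + 1).
d = 0 from the (1,0,1) case.
Solving with deg f ≤ 0: f(k) = 1.
R(k) = B(k−1)·f(k)/C(k) = 1/(k + 1); s_k = R·t_k = -4*factorial(k + 1).
s_(k+1) − s_k = -4*(k + 1)*factorial(k + 1) = t_k.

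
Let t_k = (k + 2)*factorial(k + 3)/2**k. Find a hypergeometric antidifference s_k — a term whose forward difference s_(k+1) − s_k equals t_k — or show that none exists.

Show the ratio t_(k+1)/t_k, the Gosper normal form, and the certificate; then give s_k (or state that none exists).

s_k = 2**(1 - k)*factorial(k + 3)

t_(k+1)/t_k = (k + 3)*(k + 4)/(2*(k + 2)).
Gosper form: A/B · C(k+1)/C(k) with A=k/2 + 2, B=1, C=k + 2.
Key eq: (k/2 + 2)·f(k+1) = (1)·f(k) + (k + 2).
From deg A=1, deg B=0, deg C=1: d=0.
Solve for f: f(k) = 2 (degree 0 ≤ 0).
Then R = B(k−1)f/C = 2/(k + 2), so s_k = R(k)·t_k = 2**(1 - k)*factorial(k + 3).
Verify: (k + 2)*factorial(k + 3)/2**k matches t_k.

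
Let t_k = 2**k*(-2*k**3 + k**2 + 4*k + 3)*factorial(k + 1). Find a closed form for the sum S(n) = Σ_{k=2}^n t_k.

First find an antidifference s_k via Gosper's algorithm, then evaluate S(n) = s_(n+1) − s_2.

The ratio is 2*(2*k**4 + 9*k**3 + 10*k**2 - 6*k - 12)/(2*k**3 - k**2 - 4*k - 3).
Factor: A=2*k + 4; B=1; C=k**3 - k**2/2 - 2*k - 3/2.
f must satisfy (2*k + 4)·f(k+1) − (1)·f(k) = k**3 - k**2/2 - 2*k - 3/2.
deg f ≤ 2 (via 1,0,3).
Match coefficients ⇒ f(k) = (k - 3)*(k - 1)/2.
R(k) = B(k−1)·f(k)/C(k) = (k - 3)*(k - 1)/(2*k**3 - k**2 - 4*k - 3); s_k = R·t_k = -2**k*(k - 3)*(k - 1)*factorial(k + 1).
Verify: 2**k*(-2*k**3 + k**2 + 4*k + 3)*factorial(k + 1) matches t_k.
s_(n+1) = -2**(n + 1)*n*(n - 2)*factorial(n + 2) and s_(2) = 24, so S(n) = -2*2**n*n**2*factorial(n + 2) + 4*2**n*n*factorial(n + 2) - 24.

S(n) = -2*2**n*n**2*factorial(n + 2) + 4*2**n*n*factorial(n + 2) - 24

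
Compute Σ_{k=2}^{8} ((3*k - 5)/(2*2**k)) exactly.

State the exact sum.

t_(k+1)/t_k = (3*k - 2)/(2*(3*k - 5)).
Normal form (A,B,C) = (1/2, 1, k - 5/3).
Need (1/2)·f(k+1) − (1)·f(k) = k - 5/3.
d = 1 from the (0,0,1) case.
Solving with deg f ≤ 1: f(k) = -2*(3*k - 2)/3.
R(k) = B(k−1)·f(k)/C(k) = -2*(3*k - 2)/(3*k - 5); s_k = R·t_k = (2 - 3*k)/2**k.
Verify: (3*k - 5)/(2*2**k) matches t_k.
Sum = s_(9) − s_(2); s_(9) = -25/512, s_(2) = -1 ⇒ 487/512.

Σ = 487/512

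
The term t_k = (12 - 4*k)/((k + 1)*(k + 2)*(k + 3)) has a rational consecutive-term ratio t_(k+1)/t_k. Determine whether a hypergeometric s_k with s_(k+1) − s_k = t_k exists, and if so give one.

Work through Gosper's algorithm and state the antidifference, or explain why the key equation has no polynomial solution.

The ratio is (k - 2)*(k + 1)/((k - 3)*(k + 4)).
Take A(k)=k + 1, B(k)=k + 4, C(k)=k - 3.
Solve (k + 1)·f(k+1) − (k + 3)·f(k) = k - 3.
From deg A=1, deg B=1, deg C=1: d=2.
Match coefficients ⇒ f(k) = -k*(k + 5)/2.
Get s_k = R·t_k = 2*k*(k + 5)/((k + 1)*(k + 2)) with R(k) = B(k−1)f(k)/C(k) = -k*(k + 3)*(k + 5)/(2*(k - 3)).
Check: Δs_k = 4*(3 - k)/(k**3 + 6*k**2 + 11*k + 6). ✓

s_k = 2*k*(k + 5)/((k + 1)*(k + 2))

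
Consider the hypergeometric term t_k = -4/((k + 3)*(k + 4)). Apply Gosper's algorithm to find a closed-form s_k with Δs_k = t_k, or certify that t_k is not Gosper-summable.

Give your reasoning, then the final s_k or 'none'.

Step 1: r(k) = (k + 3)/(k + 5).
A = k + 3, B = k + 5, C = 1.
f must satisfy (k + 3)·f(k+1) − (k + 4)·f(k) = 1.
Degrees (1,1,0) ⇒ d ≤ 1.
Match coefficients ⇒ f(k) = k/3.
Get s_k = R·t_k = -4*k/(3*k + 9) with R(k) = B(k−1)f(k)/C(k) = k*(k + 4)/3.
Check: Δs_k = -4/(k**2 + 7*k + 12). ✓

s_k = -4*k/(3*k + 9)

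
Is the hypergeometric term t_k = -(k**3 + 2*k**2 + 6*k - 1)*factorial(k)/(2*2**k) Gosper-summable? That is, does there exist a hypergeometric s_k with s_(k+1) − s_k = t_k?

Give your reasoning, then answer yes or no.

Ratio r(k) = (k**4 + 6*k**3 + 18*k**2 + 21*k + 8)/(2*(k**3 + 2*k**2 + 6*k - 1)).
Gosper form: A/B · C(k+1)/C(k) with A=k/2 + 1/2, B=1, C=k**3 + 2*k**2 + 6*k - 1.
Need (k/2 + 1/2)·f(k+1) − (1)·f(k) = k**3 + 2*k**2 + 6*k - 1.
From deg A=1, deg B=0, deg C=3: d=2.
A polynomial solution: f(k) = 2*(k**2 + k + 3).
Then R = B(k−1)f/C = 2*(k**2 + k + 3)/(k**3 + 2*k**2 + 6*k - 1), so s_k = R(k)·t_k = -(k**2 + k + 3)*factorial(k)/2**k.
Verify: -(k**3 + 2*k**2 + 6*k - 1)*factorial(k)/(2*2**k) matches t_k.

Yes. s_k = -(k**2 + k + 3)*factorial(k)/2**k.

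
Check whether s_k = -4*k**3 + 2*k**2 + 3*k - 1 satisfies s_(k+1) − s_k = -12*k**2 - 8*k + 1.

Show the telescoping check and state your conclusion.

s_(k+1) = k*(-4*k**2 - 10*k - 5)
s_(k+1) − s_k = -12*k**2 - 8*k + 1
(s_(k+1) − s_k) − t_k = 0

Valid: the claim telescopes to t_k.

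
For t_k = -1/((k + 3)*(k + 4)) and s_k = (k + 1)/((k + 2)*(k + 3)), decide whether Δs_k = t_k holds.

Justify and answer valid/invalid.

s_(k+1) = (k + 2)/((k + 3)*(k + 4))
s_(k+1) − s_k = -k/(k**3 + 9*k**2 + 26*k + 24)
(s_(k+1) − s_k) − t_k = 2/(k**3 + 9*k**2 + 26*k + 24)

Invalid: residual 2/(k**3 + 9*k**2 + 26*k + 24) ≠ 0.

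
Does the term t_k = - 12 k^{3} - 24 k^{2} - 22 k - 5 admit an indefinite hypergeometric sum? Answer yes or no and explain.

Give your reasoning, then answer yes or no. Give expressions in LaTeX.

Yes. s_k = k \left(- 3 k^{3} - 2 k^{2} - 2 k + 2\right).

Step 1: r(k) = (12*k**3 + 60*k**2 + 106*k + 63)/(12*k**3 + 24*k**2 + 22*k + 5).
Gosper form: A/B · C(k+1)/C(k) with A=1, B=1, C=k**3 + 2*k**2 + 11*k/6 + 5/12.
Need (1)·f(k+1) − (1)·f(k) = k**3 + 2*k**2 + 11*k/6 + 5/12.
From deg A=0, deg B=0, deg C=3: d=4.
Coefficient equations give f(k) = k*(3*k**3 + 2*k**2 + 2*k - 2)/12.
So s_k = (B(k−1)f/C)·t_k = (k*(3*k**3 + 2*k**2 + 2*k - 2)/(12*k**3 + 24*k**2 + 22*k + 5))·t_k = k*(-3*k**3 - 2*k**2 - 2*k + 2).
Check: Δs_k = -12*k**3 - 24*k**2 - 22*k - 5. ✓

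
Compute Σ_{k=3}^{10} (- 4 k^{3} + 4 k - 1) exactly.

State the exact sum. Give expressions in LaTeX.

Σ = -11864

r(k) = (-4*k + 4*(k + 1)**3 - 3)/(4*k**3 - 4*k + 1) after simplifying.
Take A(k)=1, B(k)=1, C(k)=k**3 - k + 1/4.
Solve (1)·f(k+1) − (1)·f(k) = k**3 - k + 1/4.
From deg A=0, deg B=0, deg C=3: d=4.
Match coefficients ⇒ f(k) = k*(k**3 - 2*k**2 - k + 3)/4.
Certificate R = B(k−1)f/C = k*(k**3 - 2*k**2 - k + 3)/(4*k**3 - 4*k + 1) gives s_k = k*(-k**3 + 2*k**2 + k - 3).
Δs = -4*k**3 + 4*k - 1, as required.
Sum = s_(11) − s_(3); s_(11) = -11891, s_(3) = -27 ⇒ -11864.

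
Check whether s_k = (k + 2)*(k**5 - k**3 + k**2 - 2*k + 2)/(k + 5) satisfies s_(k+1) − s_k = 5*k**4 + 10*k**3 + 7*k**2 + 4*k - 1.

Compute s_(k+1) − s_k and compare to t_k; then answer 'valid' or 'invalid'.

s_(k+1) = -(k + 3)*(2*k - (k + 1)**5 + (k + 1)**3 - (k + 1)**2)/(k + 6)
s_(k+1) − s_k = (5*k**6 + 53*k**5 + 162*k**4 + 207*k**3 + 139*k**2 + 46*k - 9)/(k**2 + 11*k + 30)
(s_(k+1) − s_k) − t_k = 3*(-4*k**5 - 35*k**4 - 58*k**3 - 38*k**2 - 21*k + 7)/(k**2 + 11*k + 30)

Invalid: residual 3*(-4*k**5 - 35*k**4 - 58*k**3 - 38*k**2 - 21*k + 7)/(k**2 + 11*k + 30) ≠ 0.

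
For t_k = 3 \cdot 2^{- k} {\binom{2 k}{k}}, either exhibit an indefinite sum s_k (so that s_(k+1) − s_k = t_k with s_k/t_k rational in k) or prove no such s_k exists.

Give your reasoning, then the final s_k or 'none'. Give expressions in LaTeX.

none (Gosper's algorithm certifies no s_k)

The ratio is (2*k + 1)/(k + 1).
Gosper form: A/B · C(k+1)/C(k) with A=2*k + 1, B=k + 1, C=1.
f must satisfy (2*k + 1)·f(k+1) − (k)·f(k) = 1.
deg f ≤ -1 (via 1,1,0).
Bound -1 < 0, so the key equation has no polynomial solution.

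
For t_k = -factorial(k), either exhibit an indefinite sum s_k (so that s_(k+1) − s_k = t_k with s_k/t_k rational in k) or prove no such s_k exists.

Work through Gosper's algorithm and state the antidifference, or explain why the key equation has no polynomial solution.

not Gosper-summable; s_k does not exist

Ratio r(k) = k + 1.
Factor: A=k + 1; B=1; C=1.
Need (k + 1)·f(k+1) − (1)·f(k) = 1.
From deg A=1, deg B=0, deg C=0: d=-1.
Negative degree bound (-1): no f exists, t_k not Gosper-summable.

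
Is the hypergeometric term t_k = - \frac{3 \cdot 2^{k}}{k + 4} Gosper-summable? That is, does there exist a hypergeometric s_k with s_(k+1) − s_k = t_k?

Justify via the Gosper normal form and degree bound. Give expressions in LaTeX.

No — t_k has no hypergeometric antidifference.

Ratio r(k) = 2*(k + 4)/(k + 5).
Take A(k)=2*k + 8, B(k)=k + 5, C(k)=1.
f must satisfy (2*k + 8)·f(k+1) − (k + 4)·f(k) = 1.
From deg A=1, deg B=1, deg C=0: d=-1.
Negative degree bound (-1): no f exists, t_k not Gosper-summable.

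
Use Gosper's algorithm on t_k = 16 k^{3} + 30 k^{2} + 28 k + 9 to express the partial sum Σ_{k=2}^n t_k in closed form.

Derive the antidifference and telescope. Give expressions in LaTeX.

Compute t_(k+1)/t_k: get (16*k**3 + 78*k**2 + 136*k + 83)/(16*k**3 + 30*k**2 + 28*k + 9).
Normal form (A,B,C) = (1, 1, k**3 + 15*k**2/8 + 7*k/4 + 9/16).
Need (1)·f(k+1) − (1)·f(k) = k**3 + 15*k**2/8 + 7*k/4 + 9/16.
Degrees (0,0,3) ⇒ d ≤ 4.
Coefficient equations give f(k) = k**2*(4*k**2 + 2*k + 3)/16.
So s_k = (B(k−1)f/C)·t_k = (k**2*(4*k**2 + 2*k + 3)/(16*k**3 + 30*k**2 + 28*k + 9))·t_k = k**2*(4*k**2 + 2*k + 3).
Δs = 16*k**3 + 30*k**2 + 28*k + 9, as required.
Telescope: S(n) = s_(n+1) − s_(2) = 4*n**4 + 18*n**3 + 33*n**2 + 28*n + 9 − (92) = 4*n**4 + 18*n**3 + 33*n**2 + 28*n - 83.

S(n) = 4 n^{4} + 18 n^{3} + 33 n^{2} + 28 n - 83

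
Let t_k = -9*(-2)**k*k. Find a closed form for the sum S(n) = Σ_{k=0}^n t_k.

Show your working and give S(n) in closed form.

S(n) = -6*(-2)**n*n - 2*(-2)**n + 2

t_(k+1)/t_k = -2 - 2/k.
Gosper form: A/B · C(k+1)/C(k) with A=-2, B=1, C=k.
Solve (-2)·f(k+1) − (1)·f(k) = k.
deg f ≤ 1 (via 0,0,1).
Solve for f: f(k) = -(3*k - 2)/9 (degree 1 ≤ 1).
So s_k = (B(k−1)f/C)·t_k = (-(3*k - 2)/(9*k))·t_k = (-2)**k*(3*k - 2).
s_(k+1) − s_k = -9*(-2)**k*k = t_k.
s_(n+1) = (-2)**(n + 1)*(3*n + 1) and s_(0) = -2, so S(n) = -6*(-2)**n*n - 2*(-2)**n + 2.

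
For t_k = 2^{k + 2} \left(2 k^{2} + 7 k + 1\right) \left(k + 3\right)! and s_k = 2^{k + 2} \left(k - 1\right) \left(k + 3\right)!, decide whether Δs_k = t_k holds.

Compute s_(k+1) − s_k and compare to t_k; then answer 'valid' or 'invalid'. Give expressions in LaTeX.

valid (s_(k+1) − s_k reduces to t_k)

s_(k+1) = 2**(k + 3)*k*factorial(k + 4)
s_(k+1) − s_k = 2**(k + 2)*(2*k**2 + 7*k + 1)*factorial(k + 3)
(s_(k+1) − s_k) − t_k = 0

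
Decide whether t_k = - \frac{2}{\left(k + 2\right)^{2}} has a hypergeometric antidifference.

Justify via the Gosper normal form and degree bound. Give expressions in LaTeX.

No; the coefficient equations for f are inconsistent.

Compute t_(k+1)/t_k: get (k + 2)**2/(k + 3)**2.
Factor: A=k**2 + 4*k + 4; B=k**2 + 6*k + 9; C=1.
f must satisfy (k**2 + 4*k + 4)·f(k+1) − (k**2 + 4*k + 4)·f(k) = 1.
Degrees (2,2,0) ⇒ d ≤ 0.
Generic f = c0 gives residual -1; -1 = 0 cannot hold, so t_k is not Gosper-summable.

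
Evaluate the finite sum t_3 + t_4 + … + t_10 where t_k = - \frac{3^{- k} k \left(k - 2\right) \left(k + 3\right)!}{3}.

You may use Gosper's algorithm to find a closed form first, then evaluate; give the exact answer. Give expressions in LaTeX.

Ratio r(k) = (k - 1)*(k + 1)*(k + 4)/(3*k*(k - 2)).
A = k/3 + 4/3, B = 1, C = k**2 - 2*k.
f must satisfy (k/3 + 4/3)·f(k+1) − (1)·f(k) = k**2 - 2*k.
From deg A=1, deg B=0, deg C=2: d=1.
Match coefficients ⇒ f(k) = 3*(k - 4).
So s_k = (B(k−1)f/C)·t_k = (3*(k - 4)/(k*(k - 2)))·t_k = -(k - 4)*factorial(k + 3)/3**k.
Δs = -k*(k - 2)*factorial(k + 3)/(3*3**k), as required.
Sum = s_(11) − s_(3); s_(11) = -2511308800/729, s_(3) = 80/3 ⇒ -2511328240/729.

Σ = -2511328240/729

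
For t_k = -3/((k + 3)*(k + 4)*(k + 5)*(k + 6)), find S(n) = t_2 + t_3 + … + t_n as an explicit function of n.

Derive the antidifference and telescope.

Step 1: r(k) = (k + 3)/(k + 7).
So A=k + 3 and B=k + 7, with C=1.
Solve (k + 3)·f(k+1) − (k + 6)·f(k) = 1.
Degrees (1,1,0) ⇒ d ≤ 3.
Solving with deg f ≤ 3: f(k) = k*(k**2 + 12*k + 47)/180.
Get s_k = R·t_k = k*(-k**2 - 12*k - 47)/(60*(k + 3)*(k + 4)*(k + 5)) with R(k) = B(k−1)f(k)/C(k) = k*(k + 6)*(k**2 + 12*k + 47)/180.
Δs = -3/(k**4 + 18*k**3 + 119*k**2 + 342*k + 360), as required.
Evaluate: s_(n+1) = (-n**3 - 15*n**2 - 74*n - 60)/(60*(n**3 + 15*n**2 + 74*n + 120)); subtract s_(2) = -1/84 ⇒ S(n) = (-n**3 - 15*n**2 - 74*n + 90)/(210*(n**3 + 15*n**2 + 74*n + 120)).

S(n) = (-n**3 - 15*n**2 - 74*n + 90)/(210*(n**3 + 15*n**2 + 74*n + 120))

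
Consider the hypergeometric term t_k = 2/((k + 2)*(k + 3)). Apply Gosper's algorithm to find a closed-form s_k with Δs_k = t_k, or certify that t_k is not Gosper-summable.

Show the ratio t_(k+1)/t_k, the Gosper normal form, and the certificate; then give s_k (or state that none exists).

t_(k+1)/t_k = (k + 2)/(k + 4).
Factor: A=k + 2; B=k + 4; C=1.
f must satisfy (k + 2)·f(k+1) − (k + 3)·f(k) = 1.
Degrees (1,1,0) ⇒ d ≤ 1.
Match coefficients ⇒ f(k) = k/2.
So s_k = (B(k−1)f/C)·t_k = (k*(k + 3)/2)·t_k = k/(k + 2).
Check: Δs_k = 2/(k**2 + 5*k + 6). ✓

s_k = k/(k + 2)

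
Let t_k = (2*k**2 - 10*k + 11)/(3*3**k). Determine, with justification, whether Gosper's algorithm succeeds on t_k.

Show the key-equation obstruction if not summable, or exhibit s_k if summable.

t_(k+1)/t_k = (2*k**2 - 6*k + 3)/(3*(2*k**2 - 10*k + 11)).
Take A(k)=1/3, B(k)=1, C(k)=k**2 - 5*k + 11/2.
Solve (1/3)·f(k+1) − (1)·f(k) = k**2 - 5*k + 11/2.
From deg A=0, deg B=0, deg C=2: d=2.
Coefficient equations give f(k) = -3*(k - 2)**2/2.
So s_k = (B(k−1)f/C)·t_k = (-3*(k - 2)**2/(2*k**2 - 10*k + 11))·t_k = (-k**2 + 4*k - 4)/3**k.
Δs = (2*k**2 - 10*k + 11)/(3*3**k), as required.

Yes. s_k = (-k**2 + 4*k - 4)/3**k.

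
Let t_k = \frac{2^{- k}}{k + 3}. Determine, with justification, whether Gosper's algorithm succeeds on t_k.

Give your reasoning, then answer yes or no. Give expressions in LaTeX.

No. Not Gosper-summable.

Step 1: r(k) = (k + 3)/(2*(k + 4)).
Factor: A=k/2 + 3/2; B=k + 4; C=1.
Need (k/2 + 3/2)·f(k+1) − (k + 3)·f(k) = 1.
d = -1 from the (1,1,0) case.
Negative degree bound (-1): no f exists, t_k not Gosper-summable.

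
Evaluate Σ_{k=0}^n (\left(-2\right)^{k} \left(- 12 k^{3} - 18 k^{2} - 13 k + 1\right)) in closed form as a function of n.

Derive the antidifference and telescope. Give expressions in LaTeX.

S(n) = - 8 \left(-2\right)^{n} n^{3} - 20 \left(-2\right)^{n} n^{2} - 14 \left(-2\right)^{n} n + 1

The ratio is 2*(-12*k**3 - 54*k**2 - 85*k - 42)/(12*k**3 + 18*k**2 + 13*k - 1).
Gosper form: A/B · C(k+1)/C(k) with A=-2, B=1, C=k**3 + 3*k**2/2 + 13*k/12 - 1/12.
Need (-2)·f(k+1) − (1)·f(k) = k**3 + 3*k**2/2 + 13*k/12 - 1/12.
Bound: deg f ≤ 3.
Solving with deg f ≤ 3: f(k) = -(k - 1)*(4*k**2 + 2*k + 1)/12.
So s_k = (B(k−1)f/C)·t_k = (-(k - 1)*(4*k**2 + 2*k + 1)/(12*k**3 + 18*k**2 + 13*k - 1))·t_k = (-2)**k*(4*k**3 - 2*k**2 - k - 1).
s_(k+1) − s_k = (-2)**k*(-12*k**3 - 18*k**2 - 13*k + 1) = t_k.
Evaluate: s_(n+1) = 2*(-2)**n*n*(-4*n**2 - 10*n - 7); subtract s_(0) = -1 ⇒ S(n) = -8*(-2)**n*n**3 - 20*(-2)**n*n**2 - 14*(-2)**n*n + 1.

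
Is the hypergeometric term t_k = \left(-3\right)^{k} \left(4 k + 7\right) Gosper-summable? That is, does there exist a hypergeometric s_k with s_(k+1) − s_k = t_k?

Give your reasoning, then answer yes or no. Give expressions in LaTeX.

The ratio is 3*(-4*k - 11)/(4*k + 7).
Take A(k)=-3, B(k)=1, C(k)=k + 7/4.
Solve (-3)·f(k+1) − (1)·f(k) = k + 7/4.
deg f ≤ 1 (via 0,0,1).
Coefficient equations give f(k) = -(k + 1)/4.
Get s_k = R·t_k = (-3)**k*(-k - 1) with R(k) = B(k−1)f(k)/C(k) = -(k + 1)/(4*k + 7).
s_(k+1) − s_k = (-3)**k*(4*k + 7) = t_k.

Yes. s_k = \left(-3\right)^{k} \left(- k - 1\right).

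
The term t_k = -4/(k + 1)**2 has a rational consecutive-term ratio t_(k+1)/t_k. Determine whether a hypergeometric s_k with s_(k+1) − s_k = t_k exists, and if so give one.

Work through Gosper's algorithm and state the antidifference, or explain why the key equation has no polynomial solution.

Compute t_(k+1)/t_k: get (k + 1)**2/(k + 2)**2.
Factor: A=k**2 + 2*k + 1; B=k**2 + 4*k + 4; C=1.
f must satisfy (k**2 + 2*k + 1)·f(k+1) − (k**2 + 2*k + 1)·f(k) = 1.
From deg A=2, deg B=2, deg C=0: d=0.
Generic f = c0 gives residual -1; -1 = 0 cannot hold, so t_k is not Gosper-summable.

not Gosper-summable; s_k does not exist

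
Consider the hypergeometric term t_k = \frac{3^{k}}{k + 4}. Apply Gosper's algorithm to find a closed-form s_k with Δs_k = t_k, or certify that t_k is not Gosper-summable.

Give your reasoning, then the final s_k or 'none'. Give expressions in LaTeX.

no hypergeometric antidifference exists

Compute t_(k+1)/t_k: get 3*(k + 4)/(k + 5).
Take A(k)=3*k + 12, B(k)=k + 5, C(k)=1.
Set up (3*k + 12)·f(k+1) − (k + 4)·f(k) − (1) = 0.
deg f ≤ -1 (via 1,1,0).
Bound -1 < 0, so the key equation has no polynomial solution.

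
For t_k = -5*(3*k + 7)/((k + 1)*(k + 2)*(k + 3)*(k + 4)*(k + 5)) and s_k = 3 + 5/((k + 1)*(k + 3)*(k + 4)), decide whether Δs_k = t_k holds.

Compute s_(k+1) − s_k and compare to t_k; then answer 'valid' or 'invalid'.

s_(k+1) = 3 + 5/((k + 2)*(k + 4)*(k + 5))
s_(k+1) − s_k = 5*(-3*k - 7)/(k**5 + 15*k**4 + 85*k**3 + 225*k**2 + 274*k + 120)
(s_(k+1) − s_k) − t_k = 0

Valid: the claim telescopes to t_k.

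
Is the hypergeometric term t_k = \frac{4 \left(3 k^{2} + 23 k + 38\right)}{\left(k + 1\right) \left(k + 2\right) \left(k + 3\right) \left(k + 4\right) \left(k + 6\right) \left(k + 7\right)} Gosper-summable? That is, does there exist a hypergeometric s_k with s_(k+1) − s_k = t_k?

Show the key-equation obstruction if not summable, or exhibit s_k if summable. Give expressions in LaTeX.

r(k) = (k + 1)*(k + 6)*(23*k + 3*(k + 1)**2 + 61)/((k + 5)*(k + 8)*(3*k**2 + 23*k + 38)) after simplifying.
Normal form (A,B,C) = (k + 1, k + 8, k**3 + 38*k**2/3 + 51*k + 190/3).
Need (k + 1)·f(k+1) − (k + 7)·f(k) = k**3 + 38*k**2/3 + 51*k + 190/3.
Degrees (1,1,3) ⇒ d ≤ 6.
Coefficient equations give f(k) = k*(k + 2)*(k + 4)*(k + 5)*(k**2 + 10*k + 27)/54.
Certificate R = B(k−1)f/C = k*(k + 2)*(k + 4)*(k + 7)*(k**2 + 10*k + 27)/(18*(3*k**2 + 23*k + 38)) gives s_k = 2*k*(k**2 + 10*k + 27)/(9*(k**3 + 10*k**2 + 27*k + 18)).
s_(k+1) − s_k = 4*(3*k**2 + 23*k + 38)/(k**6 + 23*k**5 + 207*k**4 + 925*k**3 + 2144*k**2 + 2412*k + 1008) = t_k.

Yes. s_k = \frac{2 k \left(k^{2} + 10 k + 27\right)}{9 \left(k^{3} + 10 k^{2} + 27 k + 18\right)}.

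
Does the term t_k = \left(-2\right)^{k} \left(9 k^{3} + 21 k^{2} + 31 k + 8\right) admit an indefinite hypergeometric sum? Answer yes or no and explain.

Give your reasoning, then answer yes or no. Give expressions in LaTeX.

Yes. s_k = \left(-2\right)^{k} \left(- 3 k^{3} - k^{2} - 3 k + 2\right).

t_(k+1)/t_k = 2*(-9*k**3 - 48*k**2 - 100*k - 69)/(9*k**3 + 21*k**2 + 31*k + 8).
A = -2, B = 1, C = k**3 + 7*k**2/3 + 31*k/9 + 8/9.
Key eq: (-2)·f(k+1) = (1)·f(k) + (k**3 + 7*k**2/3 + 31*k/9 + 8/9).
Degrees (0,0,3) ⇒ d ≤ 3.
Solve for f: f(k) = -(3*k**3 + k**2 + 3*k - 2)/9 (degree 3 ≤ 3).
R(k) = B(k−1)·f(k)/C(k) = -(3*k**3 + k**2 + 3*k - 2)/(9*k**3 + 21*k**2 + 31*k + 8); s_k = R·t_k = (-2)**k*(-3*k**3 - k**2 - 3*k + 2).
s_(k+1) − s_k = (-2)**k*(9*k**3 + 21*k**2 + 31*k + 8) = t_k.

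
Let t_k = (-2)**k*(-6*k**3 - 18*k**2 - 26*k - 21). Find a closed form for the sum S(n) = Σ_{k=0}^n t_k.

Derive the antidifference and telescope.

The ratio is 2*(-6*k**3 - 36*k**2 - 80*k - 71)/(6*k**3 + 18*k**2 + 26*k + 21).
Factor: A=-2; B=1; C=k**3 + 3*k**2 + 13*k/3 + 7/2.
Need (-2)·f(k+1) − (1)·f(k) = k**3 + 3*k**2 + 13*k/3 + 7/2.
deg f ≤ 3 (via 0,0,3).
Coefficient equations give f(k) = -(2*k**3 + 2*k**2 + 2*k + 3)/6.
R(k) = B(k−1)·f(k)/C(k) = -(2*k**3 + 2*k**2 + 2*k + 3)/(6*k**3 + 18*k**2 + 26*k + 21); s_k = R·t_k = (-2)**k*(2*k**3 + 2*k**2 + 2*k + 3).
Verify: (-2)**k*(-6*k**3 - 18*k**2 - 26*k - 21) matches t_k.
Telescope: S(n) = s_(n+1) − s_(0) = (-2)**(n + 1)*(2*n**3 + 8*n**2 + 12*n + 9) − (3) = -4*(-2)**n*n**3 - 16*(-2)**n*n**2 - 24*(-2)**n*n - 18*(-2)**n - 3.

S(n) = -4*(-2)**n*n**3 - 16*(-2)**n*n**2 - 24*(-2)**n*n - 18*(-2)**n - 3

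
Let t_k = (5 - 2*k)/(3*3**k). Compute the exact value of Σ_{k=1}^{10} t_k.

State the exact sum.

Σ = 6562/19683

Step 1: r(k) = (2*k - 3)/(3*(2*k - 5)).
A = 1/3, B = 1, C = k - 5/2.
Key eq: (1/3)·f(k+1) = (1)·f(k) + (k - 5/2).
From deg A=0, deg B=0, deg C=1: d=1.
Solving with deg f ≤ 1: f(k) = -3*(k - 2)/2.
Get s_k = R·t_k = (k - 2)/3**k with R(k) = B(k−1)f(k)/C(k) = -3*(k - 2)/(2*k - 5).
Δs = (5 - 2*k)/(3*3**k), as required.
Σ_(k=1)^(10) t_k = s_(11) − s_(1) = 1/19683 − (-1/3) = 6562/19683.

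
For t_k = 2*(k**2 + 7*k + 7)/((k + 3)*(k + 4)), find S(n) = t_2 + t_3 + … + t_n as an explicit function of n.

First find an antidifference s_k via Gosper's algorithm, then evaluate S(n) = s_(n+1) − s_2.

r(k) = (k + 3)*(7*k + (k + 1)**2 + 14)/((k + 5)*(k**2 + 7*k + 7)) after simplifying.
Factor: A=k + 3; B=k + 5; C=k**2 + 7*k + 7.
Set up (k + 3)·f(k+1) − (k + 4)·f(k) − (k**2 + 7*k + 7) = 0.
deg f ≤ 2 (via 1,1,2).
Coefficient equations give f(k) = k*(3*k + 4)/3.
Certificate R = B(k−1)f/C = k*(k + 4)*(3*k + 4)/(3*(k**2 + 7*k + 7)) gives s_k = 2*k*(3*k + 4)/(3*(k + 3)).
Δs = 2*(k**2 + 7*k + 7)/(k**2 + 7*k + 12), as required.
Σ_(k=2)^n t_k = s_(n+1) − s_(2) = (2*(3*n**2 + 10*n + 7)/(3*(n + 4))) − (8/3), i.e. 2*(n**2 + 2*n - 3)/(n + 4).

S(n) = 2*(n**2 + 2*n - 3)/(n + 4)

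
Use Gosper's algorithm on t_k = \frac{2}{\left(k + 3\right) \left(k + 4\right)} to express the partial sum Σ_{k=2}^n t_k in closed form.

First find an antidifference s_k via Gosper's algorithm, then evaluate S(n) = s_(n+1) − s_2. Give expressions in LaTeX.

Step 1: r(k) = (k + 3)/(k + 5).
A = k + 3, B = k + 5, C = 1.
Solve (k + 3)·f(k+1) − (k + 4)·f(k) = 1.
Degrees (1,1,0) ⇒ d ≤ 1.
Solve for f: f(k) = k/3 (degree 1 ≤ 1).
R(k) = B(k−1)·f(k)/C(k) = k*(k + 4)/3; s_k = R·t_k = 2*k/(3*(k + 3)).
s_(k+1) − s_k = 2/(k**2 + 7*k + 12) = t_k.
s_(n+1) = 2*(n + 1)/(3*(n + 4)) and s_(2) = 4/15, so S(n) = 2*(n - 1)/(5*(n + 4)).

S(n) = \frac{2 \left(n - 1\right)}{5 \left(n + 4\right)}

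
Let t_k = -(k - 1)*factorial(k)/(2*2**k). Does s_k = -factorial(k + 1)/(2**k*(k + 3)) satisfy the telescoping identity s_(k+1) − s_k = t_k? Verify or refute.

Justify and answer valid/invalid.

s_(k+1) = -factorial(k + 2)/(2*2**k*(k + 4))
s_(k+1) − s_k = -(k**2 + 3*k - 2)*factorial(k + 1)/(2*2**k*(k + 3)*(k + 4))
(s_(k+1) − s_k) − t_k = (k**2 + 2*k - 5)*factorial(k)/(2**k*(k + 3)*(k + 4))

Invalid: residual (k**2 + 2*k - 5)*factorial(k)/(2**k*(k + 3)*(k + 4)) ≠ 0.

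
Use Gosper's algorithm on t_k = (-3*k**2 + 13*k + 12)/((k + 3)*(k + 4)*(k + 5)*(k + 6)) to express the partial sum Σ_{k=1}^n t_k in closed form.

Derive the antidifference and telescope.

S(n) = n*(-n**2 + 21*n + 46)/(12*(n**3 + 15*n**2 + 74*n + 120))

Step 1: r(k) = (k + 3)*(13*k - 3*(k + 1)**2 + 25)/((k + 7)*(-3*k**2 + 13*k + 12)).
So A=k + 3 and B=k + 7, with C=k**2 - 13*k/3 - 4.
Set up (k + 3)·f(k+1) − (k + 6)·f(k) − (k**2 - 13*k/3 - 4) = 0.
Bound: deg f ≤ 3.
Match coefficients ⇒ f(k) = k*(k**2 - 48*k - 33)/60.
So s_k = (B(k−1)f/C)·t_k = (k*(k + 6)*(k**2 - 48*k - 33)/(20*(3*k**2 - 13*k - 12)))·t_k = k*(-k**2 + 48*k + 33)/(20*(k + 3)*(k + 4)*(k + 5)).
s_(k+1) − s_k = (-3*k**2 + 13*k + 12)/(k**4 + 18*k**3 + 119*k**2 + 342*k + 360) = t_k.
Evaluate: s_(n+1) = (-n**3 + 45*n**2 + 126*n + 80)/(20*(n**3 + 15*n**2 + 74*n + 120)); subtract s_(1) = 1/30 ⇒ S(n) = n*(-n**2 + 21*n + 46)/(12*(n**3 + 15*n**2 + 74*n + 120)).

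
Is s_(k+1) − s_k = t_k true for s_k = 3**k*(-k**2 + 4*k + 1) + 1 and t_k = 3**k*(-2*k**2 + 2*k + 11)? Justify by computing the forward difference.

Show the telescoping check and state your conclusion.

valid; difference matches t_k

s_(k+1) = 3**(k + 1)*(4*k - (k + 1)**2 + 5) + 1
s_(k+1) − s_k = 3**k*(-2*k**2 + 2*k + 11)
(s_(k+1) − s_k) − t_k = 0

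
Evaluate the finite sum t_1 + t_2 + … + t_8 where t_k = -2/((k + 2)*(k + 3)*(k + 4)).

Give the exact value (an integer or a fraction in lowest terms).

Σ = -5/66

r(k) = (k + 2)/(k + 5) after simplifying.
So A=k + 2 and B=k + 5, with C=1.
Solve (k + 2)·f(k+1) − (k + 4)·f(k) = 1.
Bound: deg f ≤ 2.
Solving with deg f ≤ 2: f(k) = k*(k + 5)/12.
Certificate R = B(k−1)f/C = k*(k + 4)*(k + 5)/12 gives s_k = k*(-k - 5)/(6*(k + 2)*(k + 3)).
Check: Δs_k = -2/(k**3 + 9*k**2 + 26*k + 24). ✓
Σ_(k=1)^(8) t_k = s_(9) − s_(1) = -7/44 − (-1/12) = -5/66.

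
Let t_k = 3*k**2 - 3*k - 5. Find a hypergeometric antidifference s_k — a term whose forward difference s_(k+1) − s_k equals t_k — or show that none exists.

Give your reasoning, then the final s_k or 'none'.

s_k = k*(k**2 - 3*k - 3)

t_(k+1)/t_k = (3*k**2 + 3*k - 5)/(3*k**2 - 3*k - 5).
Factor: A=1; B=1; C=k**2 - k - 5/3.
Set up (1)·f(k+1) − (1)·f(k) − (k**2 - k - 5/3) = 0.
d = 3 from the (0,0,2) case.
Solving with deg f ≤ 3: f(k) = k*(k**2 - 3*k - 3)/3.
R(k) = B(k−1)·f(k)/C(k) = k*(k**2 - 3*k - 3)/(3*k**2 - 3*k - 5); s_k = R·t_k = k*(k**2 - 3*k - 3).
Verify: 3*k**2 - 3*k - 5 matches t_k.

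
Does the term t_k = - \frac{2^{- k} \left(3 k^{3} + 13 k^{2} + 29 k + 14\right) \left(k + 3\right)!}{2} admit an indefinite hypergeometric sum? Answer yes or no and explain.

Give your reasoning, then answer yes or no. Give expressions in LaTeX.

Step 1: r(k) = (3*k**4 + 34*k**3 + 152*k**2 + 315*k + 236)/(2*(3*k**3 + 13*k**2 + 29*k + 14)).
Gosper form: A/B · C(k+1)/C(k) with A=k/2 + 2, B=1, C=k**3 + 13*k**2/3 + 29*k/3 + 14/3.
f must satisfy (k/2 + 2)·f(k+1) − (1)·f(k) = k**3 + 13*k**2/3 + 29*k/3 + 14/3.
deg f ≤ 2 (via 1,0,3).
Solving with deg f ≤ 2: f(k) = 2*(3*k**2 + k - 1)/3.
Get s_k = R·t_k = -(3*k**2 + k - 1)*factorial(k + 3)/2**k with R(k) = B(k−1)f(k)/C(k) = 2*(3*k**2 + k - 1)/(3*k**3 + 13*k**2 + 29*k + 14).
s_(k+1) − s_k = -(3*k**3 + 13*k**2 + 29*k + 14)*factorial(k + 3)/(2*2**k) = t_k.

Yes. s_k = - 2^{- k} \left(3 k^{2} + k - 1\right) \left(k + 3\right)!.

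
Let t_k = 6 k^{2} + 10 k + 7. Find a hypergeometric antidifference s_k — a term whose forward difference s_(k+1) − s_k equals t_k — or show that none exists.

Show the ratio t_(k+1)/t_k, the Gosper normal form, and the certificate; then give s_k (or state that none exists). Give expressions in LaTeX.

s_k = k \left(2 k^{2} + 2 k + 3\right)

Ratio r(k) = (6*k**2 + 22*k + 23)/(6*k**2 + 10*k + 7).
Take A(k)=1, B(k)=1, C(k)=k**2 + 5*k/3 + 7/6.
f must satisfy (1)·f(k+1) − (1)·f(k) = k**2 + 5*k/3 + 7/6.
From deg A=0, deg B=0, deg C=2: d=3.
Solve for f: f(k) = k*(2*k**2 + 2*k + 3)/6 (degree 3 ≤ 3).
So s_k = (B(k−1)f/C)·t_k = (k*(2*k**2 + 2*k + 3)/(6*k**2 + 10*k + 7))·t_k = k*(2*k**2 + 2*k + 3).
s_(k+1) − s_k = 6*k**2 + 10*k + 7 = t_k.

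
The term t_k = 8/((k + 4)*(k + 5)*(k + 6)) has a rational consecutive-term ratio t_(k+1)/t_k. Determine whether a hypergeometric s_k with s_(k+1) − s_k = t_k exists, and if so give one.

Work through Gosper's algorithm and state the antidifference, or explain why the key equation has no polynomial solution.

s_k = k*(k + 9)/(5*(k + 4)*(k + 5))

r(k) = (k + 4)/(k + 7) after simplifying.
So A=k + 4 and B=k + 7, with C=1.
Set up (k + 4)·f(k+1) − (k + 6)·f(k) − (1) = 0.
Degrees (1,1,0) ⇒ d ≤ 2.
Match coefficients ⇒ f(k) = k*(k + 9)/40.
Certificate R = B(k−1)f/C = k*(k + 6)*(k + 9)/40 gives s_k = k*(k + 9)/(5*(k + 4)*(k + 5)).
Check: Δs_k = 8/(k**3 + 15*k**2 + 74*k + 120). ✓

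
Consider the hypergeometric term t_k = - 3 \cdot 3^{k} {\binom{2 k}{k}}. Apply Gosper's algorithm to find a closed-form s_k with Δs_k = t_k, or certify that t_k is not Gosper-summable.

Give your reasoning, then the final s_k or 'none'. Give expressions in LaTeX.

Ratio r(k) = 6*(2*k + 1)/(k + 1).
Normal form (A,B,C) = (12*k + 6, k + 1, 1).
Key eq: (12*k + 6)·f(k+1) = (k)·f(k) + (1).
d = -1 from the (1,1,0) case.
Negative degree bound (-1): no f exists, t_k not Gosper-summable.

none — t_k is not Gosper-summable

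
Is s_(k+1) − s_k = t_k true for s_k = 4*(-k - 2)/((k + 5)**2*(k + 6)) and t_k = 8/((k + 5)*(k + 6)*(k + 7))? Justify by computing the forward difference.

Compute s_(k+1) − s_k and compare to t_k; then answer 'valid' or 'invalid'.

Invalid: residual 12*(-3*k - 17)/(k**5 + 29*k**4 + 335*k**3 + 1927*k**2 + 5520*k + 6300) ≠ 0.

s_(k+1) = 4*(-k - 3)/((k + 6)**2*(k + 7))
s_(k+1) − s_k = 4*(2*k**2 + 13*k + 9)/(k**5 + 29*k**4 + 335*k**3 + 1927*k**2 + 5520*k + 6300)
(s_(k+1) − s_k) − t_k = 12*(-3*k - 17)/(k**5 + 29*k**4 + 335*k**3 + 1927*k**2 + 5520*k + 6300)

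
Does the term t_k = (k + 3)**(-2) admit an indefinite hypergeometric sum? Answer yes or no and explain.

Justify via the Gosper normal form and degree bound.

No — t_k has no hypergeometric antidifference.

The ratio is (k + 3)**2/(k + 4)**2.
A = k**2 + 6*k + 9, B = k**2 + 8*k + 16, C = 1.
Solve (k**2 + 6*k + 9)·f(k+1) − (k**2 + 6*k + 9)·f(k) = 1.
From deg A=2, deg B=2, deg C=0: d=0.
Generic f = c0 gives residual -1; -1 = 0 cannot hold, so t_k is not Gosper-summable.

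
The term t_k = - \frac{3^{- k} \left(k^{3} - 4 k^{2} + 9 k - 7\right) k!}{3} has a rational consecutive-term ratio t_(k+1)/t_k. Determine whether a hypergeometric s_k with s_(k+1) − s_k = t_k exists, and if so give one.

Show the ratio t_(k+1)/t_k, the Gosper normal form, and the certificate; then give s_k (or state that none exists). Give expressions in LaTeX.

s_k = - 3^{- k} \left(k^{2} - 4 k + 2\right) k!

Step 1: r(k) = (k**4/3 + k**2 + k - 1/3)/(k**3 - 4*k**2 + 9*k - 7).
A = k/3 + 1/3, B = 1, C = k**3 - 4*k**2 + 9*k - 7.
Key eq: (k/3 + 1/3)·f(k+1) = (1)·f(k) + (k**3 - 4*k**2 + 9*k - 7).
d = 2 from the (1,0,3) case.
A polynomial solution: f(k) = 3*(k**2 - 4*k + 2).
R(k) = B(k−1)·f(k)/C(k) = 3*(k**2 - 4*k + 2)/(k**3 - 4*k**2 + 9*k - 7); s_k = R·t_k = -(k**2 - 4*k + 2)*factorial(k)/3**k.
Verify: -(k**3 - 4*k**2 + 9*k - 7)*factorial(k)/(3*3**k) matches t_k.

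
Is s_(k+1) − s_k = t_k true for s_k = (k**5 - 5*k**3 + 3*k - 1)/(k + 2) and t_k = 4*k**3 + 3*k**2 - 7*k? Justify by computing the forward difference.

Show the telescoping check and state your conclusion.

s_(k+1) = (3*k + (k + 1)**5 - 5*(k + 1)**3 + 2)/(k + 3)
s_(k+1) − s_k = (4*k**5 + 20*k**4 + 20*k**3 - 20*k**2 - 24*k - 1)/(k**2 + 5*k + 6)
(s_(k+1) − s_k) − t_k = (-3*k**4 - 12*k**3 - 3*k**2 + 18*k - 1)/(k**2 + 5*k + 6)

Invalid: residual (-3*k**4 - 12*k**3 - 3*k**2 + 18*k - 1)/(k**2 + 5*k + 6) ≠ 0.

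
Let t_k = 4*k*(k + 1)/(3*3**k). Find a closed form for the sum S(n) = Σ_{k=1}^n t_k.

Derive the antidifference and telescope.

r(k) = (k + 2)/(3*k) after simplifying.
Factor: A=1/3; B=1; C=k**2 + k.
Set up (1/3)·f(k+1) − (1)·f(k) − (k**2 + k) = 0.
From deg A=0, deg B=0, deg C=2: d=2.
Solving with deg f ≤ 2: f(k) = -3*(2*k**2 + 4*k + 3)/4.
Certificate R = B(k−1)f/C = -3*(2*k**2 + 4*k + 3)/(4*k*(k + 1)) gives s_k = -(2*k**2 + 4*k + 3)/3**k.
s_(k+1) − s_k = 4*k*(k + 1)/(3*3**k) = t_k.
Telescope: S(n) = s_(n+1) − s_(1) = 3**(-n - 1)*(-2*n**2 - 8*n - 9) − (-3) = 3**(-n - 1)*(3**(n + 2) - 2*n**2 - 8*n - 9).

S(n) = 3**(-n - 1)*(3**(n + 2) - 2*n**2 - 8*n - 9)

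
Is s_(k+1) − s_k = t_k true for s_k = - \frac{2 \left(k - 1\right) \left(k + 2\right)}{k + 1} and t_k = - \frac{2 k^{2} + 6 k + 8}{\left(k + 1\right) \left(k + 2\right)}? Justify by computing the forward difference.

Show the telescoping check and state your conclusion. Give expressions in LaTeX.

s_(k+1) = -2*k*(k + 3)/(k + 2)
s_(k+1) − s_k = 2*(-k**2 - 3*k - 4)/(k**2 + 3*k + 2)
(s_(k+1) − s_k) − t_k = 0

Valid: the claim telescopes to t_k.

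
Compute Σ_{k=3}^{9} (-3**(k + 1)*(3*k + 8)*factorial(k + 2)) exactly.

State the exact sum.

Σ = -84853696425480

Compute t_(k+1)/t_k: get 3*(k + 3)*(3*k + 11)/(3*k + 8).
Take A(k)=3*k + 9, B(k)=1, C(k)=k + 8/3.
Key eq: (3*k + 9)·f(k+1) = (1)·f(k) + (k + 8/3).
From deg A=1, deg B=0, deg C=1: d=0.
Solve for f: f(k) = 1/3 (degree 0 ≤ 0).
Then R = B(k−1)f/C = 1/(3*k + 8), so s_k = R(k)·t_k = -3**(k + 1)*factorial(k + 2).
Δs = -3**(k + 1)*(3*k + 8)*factorial(k + 2), as required.
Telescoping: Σ = s_(10) − s_(3) = -84853696435200 − (-9720) = -84853696425480.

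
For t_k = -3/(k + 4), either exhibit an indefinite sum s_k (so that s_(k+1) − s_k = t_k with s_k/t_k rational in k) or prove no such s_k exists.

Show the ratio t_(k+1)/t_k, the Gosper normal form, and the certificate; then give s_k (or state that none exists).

t_(k+1)/t_k = (k + 4)/(k + 5).
Gosper form: A/B · C(k+1)/C(k) with A=k + 4, B=k + 5, C=1.
Set up (k + 4)·f(k+1) − (k + 4)·f(k) − (1) = 0.
From deg A=1, deg B=1, deg C=0: d=0.
Write f(k) = c0. Then LHS − RHS = -1, requiring -1 = 0: contradictory. No certificate.

none — t_k is not Gosper-summable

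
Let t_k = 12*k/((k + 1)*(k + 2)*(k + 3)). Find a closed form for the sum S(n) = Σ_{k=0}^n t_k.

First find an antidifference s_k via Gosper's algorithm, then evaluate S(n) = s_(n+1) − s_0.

The ratio is (k + 1)**2/(k*(k + 4)).
Gosper form: A/B · C(k+1)/C(k) with A=k + 1, B=k + 4, C=k.
f must satisfy (k + 1)·f(k+1) − (k + 3)·f(k) = k.
d = 2 from the (1,1,1) case.
Solving with deg f ≤ 2: f(k) = k*(k - 1)/4.
So s_k = (B(k−1)f/C)·t_k = ((k - 1)*(k + 3)/4)·t_k = 3*k*(k - 1)/((k + 1)*(k + 2)).
s_(k+1) − s_k = 12*k/(k**3 + 6*k**2 + 11*k + 6) = t_k.
s_(n+1) = 3*n*(n + 1)/(n**2 + 5*n + 6) and s_(0) = 0, so S(n) = 3*n*(n + 1)/(n**2 + 5*n + 6).

S(n) = 3*n*(n + 1)/(n**2 + 5*n + 6)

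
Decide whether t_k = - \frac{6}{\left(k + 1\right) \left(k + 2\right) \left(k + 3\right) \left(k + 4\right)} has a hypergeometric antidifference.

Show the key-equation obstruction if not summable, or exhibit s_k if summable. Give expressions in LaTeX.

Yes. s_k = \frac{k \left(- k^{2} - 6 k - 11\right)}{3 \left(k + 1\right) \left(k + 2\right) \left(k + 3\right)}.

r(k) = (k + 1)/(k + 5) after simplifying.
Normal form (A,B,C) = (k + 1, k + 5, 1).
Solve (k + 1)·f(k+1) − (k + 4)·f(k) = 1.
Bound: deg f ≤ 3.
A polynomial solution: f(k) = k*(k**2 + 6*k + 11)/18.
Certificate R = B(k−1)f/C = k*(k + 4)*(k**2 + 6*k + 11)/18 gives s_k = k*(-k**2 - 6*k - 11)/(3*(k + 1)*(k + 2)*(k + 3)).
Verify: -6/(k**4 + 10*k**3 + 35*k**2 + 50*k + 24) matches t_k.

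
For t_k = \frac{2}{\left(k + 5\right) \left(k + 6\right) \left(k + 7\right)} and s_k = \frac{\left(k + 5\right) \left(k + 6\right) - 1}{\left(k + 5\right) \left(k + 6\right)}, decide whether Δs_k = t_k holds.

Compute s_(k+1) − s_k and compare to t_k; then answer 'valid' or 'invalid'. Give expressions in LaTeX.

Valid — Δs_k = t_k.

s_(k+1) = ((k + 6)*(k + 7) - 1)/((k + 6)*(k + 7))
s_(k+1) − s_k = 2/(k**3 + 18*k**2 + 107*k + 210)
(s_(k+1) − s_k) − t_k = 0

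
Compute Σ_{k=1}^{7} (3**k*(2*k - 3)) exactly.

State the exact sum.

t_(k+1)/t_k = 3*(2*k - 1)/(2*k - 3).
Take A(k)=3, B(k)=1, C(k)=k - 3/2.
Set up (3)·f(k+1) − (1)·f(k) − (k - 3/2) = 0.
Degrees (0,0,1) ⇒ d ≤ 1.
Coefficient equations give f(k) = (k - 3)/2.
Certificate R = B(k−1)f/C = (k - 3)/(2*k - 3) gives s_k = 3**k*(k - 3).
Δs = 3**k*(2*k - 3), as required.
Telescoping: Σ = s_(8) − s_(1) = 32805 − (-6) = 32811.

Σ = 32811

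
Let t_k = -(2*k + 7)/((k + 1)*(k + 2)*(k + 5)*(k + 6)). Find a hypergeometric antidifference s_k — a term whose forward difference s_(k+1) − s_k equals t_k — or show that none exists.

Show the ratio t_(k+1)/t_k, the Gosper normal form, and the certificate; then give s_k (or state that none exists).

The ratio is (k + 1)*(k + 5)*(2*k + 9)/((k + 3)*(k + 7)*(2*k + 7)).
A = k + 1, B = k + 7, C = k**3 + 21*k**2/2 + 73*k/2 + 42.
Need (k + 1)·f(k+1) − (k + 6)·f(k) = k**3 + 21*k**2/2 + 73*k/2 + 42.
Bound: deg f ≤ 5.
Coefficient equations give f(k) = k*(k + 2)*(k + 3)*(k + 4)*(k + 6)/10.
R(k) = B(k−1)·f(k)/C(k) = k*(k + 2)*(k + 6)**2/(5*(2*k + 7)); s_k = R·t_k = k*(-k - 6)/(5*(k**2 + 6*k + 5)).
Check: Δs_k = (-2*k - 7)/(k**4 + 14*k**3 + 65*k**2 + 112*k + 60). ✓

s_k = k*(-k - 6)/(5*(k**2 + 6*k + 5))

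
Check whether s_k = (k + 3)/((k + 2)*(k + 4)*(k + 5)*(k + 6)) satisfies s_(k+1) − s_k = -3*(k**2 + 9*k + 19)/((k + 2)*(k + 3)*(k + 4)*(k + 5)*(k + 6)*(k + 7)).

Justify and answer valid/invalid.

s_(k+1) = (k + 4)/((k + 3)*(k + 5)*(k + 6)*(k + 7))
s_(k+1) − s_k = ((k + 2)*(k + 4)**2 - (k + 3)**2*(k + 7))/((k + 2)*(k + 3)*(k + 4)*(k + 5)*(k + 6)*(k + 7))
(s_(k+1) − s_k) − t_k = 2*(4*k + 13)/(k**6 + 27*k**5 + 295*k**4 + 1665*k**3 + 5104*k**2 + 8028*k + 5040)

Invalid: residual 2*(4*k + 13)/(k**6 + 27*k**5 + 295*k**4 + 1665*k**3 + 5104*k**2 + 8028*k + 5040) ≠ 0.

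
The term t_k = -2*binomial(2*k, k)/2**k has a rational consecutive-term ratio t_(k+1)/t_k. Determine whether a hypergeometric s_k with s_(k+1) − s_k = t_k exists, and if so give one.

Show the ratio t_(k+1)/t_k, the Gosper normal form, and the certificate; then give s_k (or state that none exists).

Ratio r(k) = (2*k + 1)/(k + 1).
Take A(k)=2*k + 1, B(k)=k + 1, C(k)=1.
Solve (2*k + 1)·f(k+1) − (k)·f(k) = 1.
deg f ≤ -1 (via 1,1,0).
deg f ≤ -1 is impossible — no certificate.

no hypergeometric antidifference exists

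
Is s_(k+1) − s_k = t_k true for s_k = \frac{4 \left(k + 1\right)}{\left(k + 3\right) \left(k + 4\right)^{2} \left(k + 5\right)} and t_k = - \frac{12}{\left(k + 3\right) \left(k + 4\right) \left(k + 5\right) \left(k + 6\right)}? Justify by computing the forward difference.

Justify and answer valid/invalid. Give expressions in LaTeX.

s_(k+1) = 4*(k + 2)/((k + 4)*(k + 5)**2*(k + 6))
s_(k+1) − s_k = 12*(-k**2 - 5*k - 2)/(k**6 + 27*k**5 + 301*k**4 + 1773*k**3 + 5818*k**2 + 10080*k + 7200)
(s_(k+1) − s_k) − t_k = 24*(2*k + 9)/(k**6 + 27*k**5 + 301*k**4 + 1773*k**3 + 5818*k**2 + 10080*k + 7200)

Invalid: residual \frac{24 \left(2 k + 9\right)}{k^{6} + 27 k^{5} + 301 k^{4} + 1773 k^{3} + 5818 k^{2} + 10080 k + 7200} ≠ 0.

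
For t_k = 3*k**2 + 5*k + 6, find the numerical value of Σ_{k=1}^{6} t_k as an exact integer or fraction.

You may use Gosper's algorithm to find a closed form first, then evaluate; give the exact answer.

Σ = 414

r(k) = (3*k**2 + 11*k + 14)/(3*k**2 + 5*k + 6) after simplifying.
Factor: A=1; B=1; C=k**2 + 5*k/3 + 2.
Solve (1)·f(k+1) − (1)·f(k) = k**2 + 5*k/3 + 2.
Degrees (0,0,2) ⇒ d ≤ 3.
Match coefficients ⇒ f(k) = k*(k**2 + k + 4)/3.
R(k) = B(k−1)·f(k)/C(k) = k*(k**2 + k + 4)/(3*k**2 + 5*k + 6); s_k = R·t_k = k*(k**2 + k + 4).
Δs = 3*k**2 + 5*k + 6, as required.
Sum = s_(7) − s_(1); s_(7) = 420, s_(1) = 6 ⇒ 414.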